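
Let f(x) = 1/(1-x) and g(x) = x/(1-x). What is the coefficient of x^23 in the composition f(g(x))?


First simplify the composition: f(g(x)) = 1/(1 - x/(1-x)) = (1-x)/((1-x) - x) = (1-x)/(1-2x).
Now extract the coefficient. Write (1-x)/(1-2x) = 1/(1-2x) - x/(1-2x).
The coefficient of x^n in 1/(1-2x) is 2^n, and in x/(1-2x) is 2^(n-1) (for n >= 1).
So the coefficient of x^23 is 2^23 - 2^22 = 8388608 - 4194304 = 4194304.

4194304


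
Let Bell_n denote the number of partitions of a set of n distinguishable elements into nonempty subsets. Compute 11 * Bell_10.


Bell_10 can be computed from the Bell triangle or from Dobinski's identity Bell_n = (1/e) * sum_{k>=0} k^n / k!.
Computing Bell_10 = 115975.
Then 11 * 115975 = 1275725.

1275725


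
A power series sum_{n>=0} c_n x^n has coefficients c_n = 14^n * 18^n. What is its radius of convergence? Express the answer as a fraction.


By the root test (Cauchy-Hadamard), the radius is R = 1 / limsup_n |c_n|^(1/n).
Here |c_n|^(1/n) = (14^n * 18^n)^(1/n) = 14 * 18 = 252 for all n.
So R = 1/252 = 1/252.

1/252


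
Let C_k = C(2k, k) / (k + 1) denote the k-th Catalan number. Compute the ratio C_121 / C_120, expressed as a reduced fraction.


Using C_k = (2k)! / (k! (k+1)!), the ratio C_{k+1}/C_k simplifies to
C_{k+1}/C_k = [(2k+2)! / ((k+1)! (k+2)!)] * [k! (k+1)! / (2k)!]
 = (2k+2)(2k+1) / ((k+1)(k+2)) = 2(2k+1) / (k+2).
For k = 120: 2(2*120 + 1) / (120 + 2) = 482/122 = 241/61.

241/61


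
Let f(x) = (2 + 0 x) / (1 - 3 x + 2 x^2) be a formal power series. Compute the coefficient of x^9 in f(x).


Write f(x) = sum_{k>=0} a_k x^k. Multiplying both sides by 1 - 3 x + 2 x^2 gives
(1 - 3 x + 2 x^2) sum_{k>=0} a_k x^k = 2 + 0 x.
Matching coefficients:
 x^0: a_0 = 2
 x^1: a_1 - 3 a_0 = 0  =>  a_1 = 3*2 + 0 = 6
 x^k (k >= 2): a_k = 3 a_{k-1} - 2 a_{k-2}.
Iterating: a_2 = 14, a_3 = 30, a_4 = 62, a_5 = 126, a_6 = 254, a_7 = 510, a_8 = 1022, a_9 = 2046.
So the coefficient of x^9 is 2046.

2046


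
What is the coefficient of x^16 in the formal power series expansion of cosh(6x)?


The Maclaurin series is cosh(t) = sum_{m>=0} t^(2m) / (2m)!, so substituting t = 6x, only even powers of x are nonzero, with coefficient of x^(2m) equal to 6^(2m) / (2m)!.
For x^16 the coefficient is 6^16/16! = 2821109907456/20922789888000 = 118098/875875.

118098/875875


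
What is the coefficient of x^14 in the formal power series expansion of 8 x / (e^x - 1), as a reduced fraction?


The exponential generating function for Bernoulli numbers is
x / (e^x - 1) = sum_{k>=0} B_k x^k / k!.
So the coefficient of x^14 in 8 x / (e^x - 1) is 8 B_14 / 14!.
Computing: B_14 = 7/6, 14! = 87178291200, giving
8 * 7/6 / 87178291200 = 1/9340531200.

1/9340531200


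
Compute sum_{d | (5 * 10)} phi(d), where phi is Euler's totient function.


First, 5 * 10 = 50. One classical identity is sum_{d | n} phi(d) = n (each k in [1, n] has a unique gcd with n, and among the k's with gcd(k, n) = n/d there are phi(d) of them). So the sum equals 50. We also verify directly:
Divisors of 50: 1, 2, 5, 10, 25, 50.
phi values: 1, 1, 4, 4, 20, 20.
Sum = 50.

50


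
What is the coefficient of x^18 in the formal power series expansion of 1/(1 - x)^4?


The negative binomial / multiset identity is
1/(1 - x)^r = sum_{k>=0} C(k + r - 1, r - 1) x^k.
Here r = 4 and k = 18, so the coefficient is
C(18 + 3, 3) = C(21, 3)
= 1330

1330


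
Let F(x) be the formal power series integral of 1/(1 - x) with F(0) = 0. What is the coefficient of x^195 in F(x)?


1/(1 - x) = sum_{k>=0} x^k. Integrating termwise and using F(0) = 0 gives
F(x) = sum_{k>=0} x^(k+1) / (k+1) = sum_{m>=1} x^m / m = -ln(1 - x).
So the coefficient of x^195 is 1/195 = 1/195.

1/195


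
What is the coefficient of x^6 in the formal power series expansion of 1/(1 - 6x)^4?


The general identity 1/(1 - c x)^r = sum_{k>=0} c^k C(k + r - 1, r - 1) x^k follows by substituting y = c x into 1/(1 - y)^r = sum_{k>=0} C(k + r - 1, r - 1) y^k.
For c = 6, r = 4, k = 6:
6^6 * C(9, 3) = 46656 * 84 = 3919104.

3919104


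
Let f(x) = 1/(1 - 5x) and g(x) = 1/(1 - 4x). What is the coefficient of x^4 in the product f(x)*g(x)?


The coefficient of x^n in f*g is the Cauchy product: sum_{k=0}^{n} a^k * b^(n-k).
With a=5, b=4, n=4:
sum_{k=0}^{4} 5^k * 4^(4-k)
= 2101

2101


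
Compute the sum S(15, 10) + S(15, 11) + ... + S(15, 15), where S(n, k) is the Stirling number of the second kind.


By definition, S(n, k) counts partitions of an n-set into exactly k nonempty blocks.
Computing row n = 15 for k = 10..15:
S(15, k): 12662650, 1479478, 106470, 4550, 105, 1
Sum = 14253254.

14253254


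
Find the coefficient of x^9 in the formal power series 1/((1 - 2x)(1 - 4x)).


By partial fractions or Cauchy convolution:
The coefficient equals sum_{k=0}^{9} 2^k * 4^(9-k).
= 523776

523776


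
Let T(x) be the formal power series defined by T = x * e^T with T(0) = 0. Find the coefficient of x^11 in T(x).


Apply the Lagrange inversion formula: if T = x * phi(T) with phi(t) = e^t, then
[x^n] T = (1/n) [t^(n-1)] phi(t)^n = (1/n) [t^(n-1)] e^(n t) = (1/n) * n^(n-1) / (n-1)! = n^(n-1) / n!.
When c = 1 this is the Cayley count of rooted labeled trees on n vertices, divided by n!.
For n = 11: 11^10 / 11! = 25937424601/39916800 = 2357947691/3628800.

2357947691/3628800


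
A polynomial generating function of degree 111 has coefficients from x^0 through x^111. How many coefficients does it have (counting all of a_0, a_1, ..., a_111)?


A polynomial of degree 111 takes the form a_0 + a_1 x + ... + a_111 x^111.
The number of coefficients is 111 + 1 = 112.

112


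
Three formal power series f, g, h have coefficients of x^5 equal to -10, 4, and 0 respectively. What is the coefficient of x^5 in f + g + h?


Series addition is componentwise:
-10 + 4 + 0
= -6

-6


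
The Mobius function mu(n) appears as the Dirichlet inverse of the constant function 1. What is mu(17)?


17 = 17 (all distinct primes).
mu(17) = (-1)^1 = -1

-1


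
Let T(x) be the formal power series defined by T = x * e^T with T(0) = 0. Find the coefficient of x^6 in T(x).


Apply the Lagrange inversion formula: if T = x * phi(T) with phi(t) = e^t, then
[x^n] T = (1/n) [t^(n-1)] phi(t)^n = (1/n) [t^(n-1)] e^(n t) = (1/n) * n^(n-1) / (n-1)! = n^(n-1) / n!.
When c = 1 this is the Cayley count of rooted labeled trees on n vertices, divided by n!.
For n = 6: 6^5 / 6! = 7776/720 = 54/5.

54/5


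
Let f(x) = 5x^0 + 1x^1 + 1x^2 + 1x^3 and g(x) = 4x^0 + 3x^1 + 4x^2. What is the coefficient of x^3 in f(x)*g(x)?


Cauchy product at x^3:
1*4 + 1*3 + 1*4
= 11

11


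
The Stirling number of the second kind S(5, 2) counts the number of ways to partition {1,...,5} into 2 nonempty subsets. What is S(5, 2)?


Using the explicit formula S(n,k) = (1/k!) sum_{j=0}^{k} (-1)^(k-j) C(k,j) j^n:
S(5, 2) = 15
Equivalently, S(n,k) is n! times the coefficient of x^n in the EGF (e^x - 1)^k / k!.

15


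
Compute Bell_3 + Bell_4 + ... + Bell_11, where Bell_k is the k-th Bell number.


Recall Bell_k counts set partitions of a k-set (with Bell_0 = 1 by convention).
Bell_3 through Bell_11: 5, 15, 52, 203, 877, 4140, 21147, 115975, 678570
Sum = 5 + 15 + 52 + 203 + 877 + 4140 + 21147 + 115975 + 678570 = 820984.

820984


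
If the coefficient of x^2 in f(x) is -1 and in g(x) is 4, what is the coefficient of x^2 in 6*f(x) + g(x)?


Scalar multiplication scales coefficients: 6 * -1 = -6.
Then add the g coefficient: -6 + 4
= -2

-2


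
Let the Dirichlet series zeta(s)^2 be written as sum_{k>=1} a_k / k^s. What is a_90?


The Dirichlet convolution of the constant function 1 with itself gives (1 * 1)(k) = sum_{d | k} 1 = d(k), the number of positive divisors of k.
Since zeta(s) = sum_{k>=1} 1/k^s, we have zeta(s)^2 = sum_{k>=1} d(k)/k^s, so a_k = d(k).
For k = 90: the divisors are 1, 2, 3, 5, 6, 9, 10, 15, 18, 30, 45, 90.
Count = 12.

12


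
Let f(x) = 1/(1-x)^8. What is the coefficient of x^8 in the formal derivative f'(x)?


Differentiate: d/dx [ 1/(1-x)^r ] = r / (1-x)^(r+1).
Here r = 8, so f'(x) = 8 / (1-x)^9.
The expansion of 1/(1-x)^(r+1) has coefficient of x^n equal to C(n+r, r).
So the coefficient of x^8 in f'(x) is
8 * C(16, 8) = 8 * 12870 = 102960

102960


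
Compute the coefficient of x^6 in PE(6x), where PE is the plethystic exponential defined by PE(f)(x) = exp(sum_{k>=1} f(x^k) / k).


With f(x) = 6x, the exponent is sum_{k>=1} 6 x^k / k = 6 * (-ln(1 - x)). Exponentiating:
PE(6x) = exp(-6 ln(1 - x)) = 1/(1 - x)^6.
By the negative binomial expansion, [x^n] 1/(1 - x)^6 = C(n + 5, 5).
For n = 6: C(11, 5) = 462.

462


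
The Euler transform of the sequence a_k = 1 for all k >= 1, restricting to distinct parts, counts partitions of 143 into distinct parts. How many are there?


Partitions of 143 into distinct parts can be computed via generating function.
Product (1+x)(1+x^2)(1+x^3)...
The coefficient of x^143 = 11899934

11899934


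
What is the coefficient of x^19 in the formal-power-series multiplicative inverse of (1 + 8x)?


The inverse is 1/(1 + 8x). Apply the geometric identity 1/(1 - y) = sum_{k>=0} y^k with y = -8x:
1/(1 + 8x) = sum_{k>=0} (-8)^k x^k.
So the coefficient of x^19 is (-8)^19 = -144115188075855872.

-144115188075855872


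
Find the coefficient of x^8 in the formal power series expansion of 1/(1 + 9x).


Write 1/(1 + c x) = 1/(1 - (-c) x) and apply the geometric-series identity
1/(1 - y) = sum_{k>=0} y^k to get 1/(1 + c x) = sum_{k>=0} (-c)^k x^k.
So the coefficient of x^k is (-c)^k = (-1)^k * c^k.
Here c = 9 and k = 8:
(-9)^8 = 1 * 43046721 = 43046721

43046721


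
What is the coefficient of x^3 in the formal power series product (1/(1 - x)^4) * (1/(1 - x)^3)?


Combine the factors: (1/(1 - x)^4) * (1/(1 - x)^3) = 1/(1 - x)^7.
Then use 1/(1 - x)^r = sum_{k>=0} C(k + r - 1, r - 1) x^k with r = 7 and k = 3:
C(9, 6) = 84.

84


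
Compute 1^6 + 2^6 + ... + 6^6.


This power sum has a closed form given by Faulhaber's formula
sum_{k=1}^{m} k^p = (1 / (p + 1)) * sum_{j=0}^{p} C(p + 1, j) B_j m^(p + 1 - j),
but for small m direct computation is fastest:
1 + 64 + 729 + 4096 + 15625 + 46656 = 67171.

67171


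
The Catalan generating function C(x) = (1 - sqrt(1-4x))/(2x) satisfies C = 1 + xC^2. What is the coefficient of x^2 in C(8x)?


Substituting x -> 8x scales the n-th coefficient by 8^n, so [x^2] C(8x) = 8^2 * C_2.
C_2 = C(2*2, 2)/(3) = 6/3 = 2.
So 8^2 * 2 = 64 * 2 = 128.

128


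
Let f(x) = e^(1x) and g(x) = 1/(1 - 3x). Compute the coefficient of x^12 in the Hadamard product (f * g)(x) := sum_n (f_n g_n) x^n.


Expanding: f_k = 1^k/k! (from e^(1x)) and g_k = 3^k (from 1/(1 - 3x)). So the Hadamard coefficient (f * g)_k = 1^k 3^k / k! = (3)^k / k!.
For k = 12: 3^12/12! = 531441/479001600 = 2187/1971200.

2187/1971200


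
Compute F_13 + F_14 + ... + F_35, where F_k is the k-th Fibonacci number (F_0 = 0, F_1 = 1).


Use the identity sum_{k=0}^{N} F_k = F_{N+2} - 1 (which follows from F_{k+2} - F_{k+1} = F_k). Then
sum_{k=13}^{35} F_k = (F_{37} - 1) - (F_{14} - 1) = F_{37} - F_{14}.
Computing: F_{37} = 24157817, F_{14} = 377, so
Sum = 24157817 - 377 = 24157440.

24157440


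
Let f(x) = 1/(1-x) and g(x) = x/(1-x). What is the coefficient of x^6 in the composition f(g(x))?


First simplify the composition: f(g(x)) = 1/(1 - x/(1-x)) = (1-x)/((1-x) - x) = (1-x)/(1-2x).
Now extract the coefficient. Write (1-x)/(1-2x) = 1/(1-2x) - x/(1-2x).
The coefficient of x^n in 1/(1-2x) is 2^n, and in x/(1-2x) is 2^(n-1) (for n >= 1).
So the coefficient of x^6 is 2^6 - 2^5 = 64 - 32 = 32.

32


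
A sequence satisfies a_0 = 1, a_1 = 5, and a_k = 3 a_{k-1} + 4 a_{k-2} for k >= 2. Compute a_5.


The characteristic equation is t^2 - 3 t - 4 = 0, with roots r_1 = 4 and r_2 = -1 (so c_1 = r_1 + r_2, c_2 = -r_1 r_2 as required).
One can use the closed form a_n = A r_1^n + B r_2^n, but direct iteration is more reliable:
a_0 = 1, a_1 = 5, a_2 = 19, a_3 = 77, a_4 = 307, a_5 = 1229.
So a_5 = 1229.

1229


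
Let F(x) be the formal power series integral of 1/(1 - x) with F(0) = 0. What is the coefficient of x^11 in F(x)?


1/(1 - x) = sum_{k>=0} x^k. Integrating termwise and using F(0) = 0 gives
F(x) = sum_{k>=0} x^(k+1) / (k+1) = sum_{m>=1} x^m / m = -ln(1 - x).
So the coefficient of x^11 is 1/11 = 1/11.

1/11


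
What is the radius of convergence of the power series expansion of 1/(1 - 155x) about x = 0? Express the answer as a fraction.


Expanding 1/(1 - 155x) = sum_{k>=0} 155^k x^k, the series converges when |155x| < 1, i.e., |x| < 1/155.
So the radius of convergence is 1/155 = 1/155.

1/155


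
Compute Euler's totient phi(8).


phi(n) counts integers in [1, n] coprime to n. Using the multiplicative formula phi(n) = n * prod_{p | n} (1 - 1/p):
8 = 2^3, so
phi(8) = 8 * (1 - 1/2) = 4.

4


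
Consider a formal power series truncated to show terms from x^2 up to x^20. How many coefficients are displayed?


From x^2 to x^20 inclusive, the count is 20 - 2 + 1 = 19.

19


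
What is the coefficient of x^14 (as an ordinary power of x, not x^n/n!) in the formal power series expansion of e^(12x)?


The exponential series is e^y = sum_{k>=0} y^k / k!. Substituting y = 12x gives
e^(12x) = sum_{k>=0} 12^k x^k / k!.
So the coefficient of x^n is a^n/n! with a = 12, n = 14:
12^14 / 14! = 1283918464548864/87178291200 = 2579890176/175175

2579890176/175175


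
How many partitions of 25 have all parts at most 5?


Using the generating function (1-x)^(-1)(1-x^2)^(-1)...(1-x^5)^(-1),
the coefficient of x^25 counts these restricted partitions.
Result = 377

377


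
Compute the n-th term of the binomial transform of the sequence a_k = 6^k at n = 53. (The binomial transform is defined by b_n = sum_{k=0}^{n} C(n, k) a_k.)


With a_k = 6^k, b_n = sum_{k=0}^{n} C(n, k) 6^k = (1 + 6)^n by the binomial theorem.
For n = 53: (1 + 6)^53 = 7^53 = 616873509628062366290756156815389726793178407.

616873509628062366290756156815389726793178407


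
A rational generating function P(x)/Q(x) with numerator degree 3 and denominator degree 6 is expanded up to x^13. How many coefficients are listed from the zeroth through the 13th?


Expanding up to x^13 gives the coefficients for x^0, x^1, ..., x^13.
That is 13 + 1 = 14 coefficients in total.

14


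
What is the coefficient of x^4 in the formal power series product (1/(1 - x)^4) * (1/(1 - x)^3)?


Combine the factors: (1/(1 - x)^4) * (1/(1 - x)^3) = 1/(1 - x)^7.
Then use 1/(1 - x)^r = sum_{k>=0} C(k + r - 1, r - 1) x^k with r = 7 and k = 4:
C(10, 6) = 210.

210


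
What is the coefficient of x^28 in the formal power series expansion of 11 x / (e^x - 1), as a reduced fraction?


The exponential generating function for Bernoulli numbers is
x / (e^x - 1) = sum_{k>=0} B_k x^k / k!.
So the coefficient of x^28 in 11 x / (e^x - 1) is 11 B_28 / 28!.
Computing: B_28 = -23749461029/870, 28! = 304888344611713860501504000000, giving
11 * -23749461029/870 / 304888344611713860501504000000 = -3392780147/3444842335223260501770240000000.

-3392780147/3444842335223260501770240000000


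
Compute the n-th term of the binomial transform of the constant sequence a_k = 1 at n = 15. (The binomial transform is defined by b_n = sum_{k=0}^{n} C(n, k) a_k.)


With a_k = 1 for all k, b_n = sum_{k=0}^{n} C(n, k) = 2^n by the binomial theorem.
For n = 15: 2^15 = 32768.

32768


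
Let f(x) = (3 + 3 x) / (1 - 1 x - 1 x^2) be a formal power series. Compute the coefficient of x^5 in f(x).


Write f(x) = sum_{k>=0} a_k x^k. Multiplying both sides by 1 - 1 x - 1 x^2 gives
(1 - 1 x - 1 x^2) sum_{k>=0} a_k x^k = 3 + 3 x.
Matching coefficients:
 x^0: a_0 = 3
 x^1: a_1 - 1 a_0 = 3  =>  a_1 = 1*3 + 3 = 6
 x^k (k >= 2): a_k = 1 a_{k-1} + 1 a_{k-2}.
Iterating: a_2 = 9, a_3 = 15, a_4 = 24, a_5 = 39.
So the coefficient of x^5 is 39.

39


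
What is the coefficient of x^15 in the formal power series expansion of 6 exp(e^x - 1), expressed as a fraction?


exp(e^x - 1) is the exponential generating function for the Bell numbers Bell_k: exp(e^x - 1) = sum_{k>=0} Bell_k x^k / k!.
So the coefficient of x^15 in 6 exp(e^x - 1) is 6 Bell_15 / 15!.
Computing: Bell_15 = 1382958545 and 15! = 1307674368000, giving
6 * 1382958545/1307674368000 = 276591709/43589145600.

276591709/43589145600


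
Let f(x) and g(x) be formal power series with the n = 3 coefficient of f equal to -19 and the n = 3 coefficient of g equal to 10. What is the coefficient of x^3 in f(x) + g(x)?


Addition of formal power series is termwise.
The coefficient of x^3 in f + g = -19 + 10
= -9

-9


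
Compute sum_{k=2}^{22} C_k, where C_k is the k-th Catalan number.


C_2 through C_22: 2, 5, 14, 42, 132, 429, 1430, 4862, 16796, 58786, 208012, 742900, 2674440, 9694845, 35357670, 129644790, 477638700, 1767263190, 6564120420, 24466267020, 91482563640
Sum = 2 + 5 + 14 + 42 + 132 + 429 + 1430 + 4862 + 16796 + 58786 + 208012 + 742900 + 2674440 + 9694845 + 35357670 + 129644790 + 477638700 + 1767263190 + 6564120420 + 24466267020 + 91482563640
= 124936258125

124936258125


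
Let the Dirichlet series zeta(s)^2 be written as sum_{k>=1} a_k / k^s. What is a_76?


The Dirichlet convolution of the constant function 1 with itself gives (1 * 1)(k) = sum_{d | k} 1 = d(k), the number of positive divisors of k.
Since zeta(s) = sum_{k>=1} 1/k^s, we have zeta(s)^2 = sum_{k>=1} d(k)/k^s, so a_k = d(k).
For k = 76: the divisors are 1, 2, 4, 19, 38, 76.
Count = 6.

6


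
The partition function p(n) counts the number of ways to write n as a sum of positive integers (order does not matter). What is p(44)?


Using the generating function prod_{k>=1} 1/(1-x^k), we compute p(44).
By dynamic programming over parts 1 through 44:
p(44) = 75175

75175


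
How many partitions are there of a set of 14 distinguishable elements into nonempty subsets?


Bell_14 can be computed from the Bell triangle or from Dobinski's identity Bell_n = (1/e) * sum_{k>=0} k^n / k!.
Computing Bell_14 = 190899322.

190899322


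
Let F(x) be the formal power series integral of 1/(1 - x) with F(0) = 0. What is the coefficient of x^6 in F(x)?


1/(1 - x) = sum_{k>=0} x^k. Integrating termwise and using F(0) = 0 gives
F(x) = sum_{k>=0} x^(k+1) / (k+1) = sum_{m>=1} x^m / m = -ln(1 - x).
So the coefficient of x^6 is 1/6 = 1/6.

1/6


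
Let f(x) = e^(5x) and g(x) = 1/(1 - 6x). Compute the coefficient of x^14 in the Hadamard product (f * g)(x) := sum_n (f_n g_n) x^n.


Expanding: f_k = 5^k/k! (from e^(5x)) and g_k = 6^k (from 1/(1 - 6x)). So the Hadamard coefficient (f * g)_k = 5^k 6^k / k! = (30)^k / k!.
For k = 14: 30^14/14! = 478296900000000000000/87178291200 = 38443359375000/7007.

38443359375000/7007


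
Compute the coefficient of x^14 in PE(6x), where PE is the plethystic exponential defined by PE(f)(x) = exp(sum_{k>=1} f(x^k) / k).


With f(x) = 6x, the exponent is sum_{k>=1} 6 x^k / k = 6 * (-ln(1 - x)). Exponentiating:
PE(6x) = exp(-6 ln(1 - x)) = 1/(1 - x)^6.
By the negative binomial expansion, [x^n] 1/(1 - x)^6 = C(n + 5, 5).
For n = 14: C(19, 5) = 11628.

11628


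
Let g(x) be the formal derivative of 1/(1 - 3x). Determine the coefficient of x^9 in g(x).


Differentiate termwise: d/dx sum_{k>=0} 3^k x^k = sum_{k>=1} k 3^k x^(k-1) = sum_{j>=0} (j+1) 3^(j+1) x^j.
Equivalently, d/dx [1/(1 - 3x)] = 3/(1 - 3x)^2.
For j = 9: 10 * 3^10 = 10 * 59049 = 590490.

590490


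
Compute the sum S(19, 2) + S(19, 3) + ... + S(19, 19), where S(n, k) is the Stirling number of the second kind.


By definition, S(n, k) counts partitions of an n-set into exactly k nonempty blocks.
Computing row n = 19 for k = 2..19:
S(19, k): 262143, 193448101, 11259666950, 147589284710, 693081601779, 1492924634839, 1709751003480, 1144614626805, 477297033785, 129413217791, 23466951300, 2892439160, 243577530, 13916778, 527136, 12597, 171, 1
Sum = 5832742205056.

5832742205056


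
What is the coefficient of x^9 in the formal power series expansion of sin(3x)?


The Maclaurin series is sin(t) = sum_{k>=0} (-1)^k t^(2k+1) / (2k+1)!, so substituting t = 3x, only odd powers of x are nonzero, with coefficient of x^(2k+1) equal to (-1)^k 3^(2k+1) / (2k+1)!.
Write 9 = 2*4 + 1, giving the coefficient (-1)^4 * 3^9 / 9! = 19683/362880 = 243/4480.

243/4480


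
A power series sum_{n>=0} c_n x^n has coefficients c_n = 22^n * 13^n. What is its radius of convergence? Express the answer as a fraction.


By the root test (Cauchy-Hadamard), the radius is R = 1 / limsup_n |c_n|^(1/n).
Here |c_n|^(1/n) = (22^n * 13^n)^(1/n) = 22 * 13 = 286 for all n.
So R = 1/286 = 1/286.

1/286


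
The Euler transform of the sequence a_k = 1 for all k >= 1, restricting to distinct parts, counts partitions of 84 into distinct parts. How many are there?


Partitions of 84 into distinct parts can be computed via generating function.
Product (1+x)(1+x^2)(1+x^3)...
The coefficient of x^84 = 111322

111322


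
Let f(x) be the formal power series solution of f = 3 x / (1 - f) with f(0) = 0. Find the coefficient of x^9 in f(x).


Apply Lagrange inversion: f = 3 x * phi(f) with phi(t) = 1/(1 - t), so
[x^n] f = 3^n * (1/n) [t^(n-1)] phi(t)^n = 3^n * (1/n) [t^(n-1)] (1 - t)^(-n) = 3^n * (1/n) C(2n - 2, n - 1) = 3^n * C_{n-1}.
For n = 9: C_8 = C(16, 8) / 9 = 12870/9 = 1430.
With the 3^9 = 19683 factor, the coefficient is 19683 * 1430 = 28146690.

28146690


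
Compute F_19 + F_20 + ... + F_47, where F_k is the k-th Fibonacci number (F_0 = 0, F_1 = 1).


Use the identity sum_{k=0}^{N} F_k = F_{N+2} - 1 (which follows from F_{k+2} - F_{k+1} = F_k). Then
sum_{k=19}^{47} F_k = (F_{49} - 1) - (F_{20} - 1) = F_{49} - F_{20}.
Computing: F_{49} = 7778742049, F_{20} = 6765, so
Sum = 7778742049 - 6765 = 7778735284.

7778735284


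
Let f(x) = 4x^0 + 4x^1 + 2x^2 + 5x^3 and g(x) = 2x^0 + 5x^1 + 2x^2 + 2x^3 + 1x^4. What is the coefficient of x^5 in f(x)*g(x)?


Cauchy product at x^5:
4*1 + 2*2 + 5*2
= 18

18


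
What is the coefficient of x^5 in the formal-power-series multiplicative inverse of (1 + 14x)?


The inverse is 1/(1 + 14x). Apply the geometric identity 1/(1 - y) = sum_{k>=0} y^k with y = -14x:
1/(1 + 14x) = sum_{k>=0} (-14)^k x^k.
So the coefficient of x^5 is (-14)^5 = -537824.

-537824


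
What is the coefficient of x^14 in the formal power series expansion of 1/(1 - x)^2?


The negative binomial / multiset identity is
1/(1 - x)^r = sum_{k>=0} C(k + r - 1, r - 1) x^k.
Here r = 2 and k = 14, so the coefficient is
C(14 + 1, 1) = C(15, 1)
= 15

15


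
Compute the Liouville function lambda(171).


The Liouville function is lambda(k) = (-1)^Omega(k), where Omega(k) counts the prime factors of k with multiplicity.
Factoring: 171 = 3 * 3 * 19, so Omega(171) = 3.
lambda(171) = (-1)^3 = -1.

-1


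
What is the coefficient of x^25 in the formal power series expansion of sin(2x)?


The Maclaurin series is sin(t) = sum_{k>=0} (-1)^k t^(2k+1) / (2k+1)!, so substituting t = 2x, only odd powers of x are nonzero, with coefficient of x^(2k+1) equal to (-1)^k 2^(2k+1) / (2k+1)!.
Write 25 = 2*12 + 1, giving the coefficient (-1)^12 * 2^25 / 25! = 33554432/15511210043330985984000000 = 8/3698160658676859375.

8/3698160658676859375


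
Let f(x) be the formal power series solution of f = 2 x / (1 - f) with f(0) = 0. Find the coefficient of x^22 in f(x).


Apply Lagrange inversion: f = 2 x * phi(f) with phi(t) = 1/(1 - t), so
[x^n] f = 2^n * (1/n) [t^(n-1)] phi(t)^n = 2^n * (1/n) [t^(n-1)] (1 - t)^(-n) = 2^n * (1/n) C(2n - 2, n - 1) = 2^n * C_{n-1}.
For n = 22: C_21 = C(42, 21) / 22 = 538257874440/22 = 24466267020.
With the 2^22 = 4194304 factor, the coefficient is 4194304 * 24466267020 = 102618961627054080.

102618961627054080


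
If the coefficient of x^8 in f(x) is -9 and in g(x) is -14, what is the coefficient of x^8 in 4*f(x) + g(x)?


Scalar multiplication scales coefficients: 4 * -9 = -36.
Then add the g coefficient: -36 + -14
= -50

-50


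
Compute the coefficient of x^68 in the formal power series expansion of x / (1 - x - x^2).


Let f(x) = sum_{k>=0} a_k x^k. Multiplying f(x) * (1 - x - x^2) = x and matching coefficients gives a_0 = 0, a_1 = 1, and a_k = a_{k-1} + a_{k-2} for k >= 2. These are the Fibonacci numbers F_k.
Iterating from F_0 = 0, F_1 = 1:
F_0=0, F_1=1, F_2=1, F_3=2, F_4=3, F_5=5, F_6=8, F_7=13, F_8=21, F_9=34, ...
F_68 = 72723460248141.

72723460248141


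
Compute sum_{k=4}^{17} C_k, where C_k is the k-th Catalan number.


C_4 through C_17: 14, 42, 132, 429, 1430, 4862, 16796, 58786, 208012, 742900, 2674440, 9694845, 35357670, 129644790
Sum = 14 + 42 + 132 + 429 + 1430 + 4862 + 16796 + 58786 + 208012 + 742900 + 2674440 + 9694845 + 35357670 + 129644790
= 178405148

178405148


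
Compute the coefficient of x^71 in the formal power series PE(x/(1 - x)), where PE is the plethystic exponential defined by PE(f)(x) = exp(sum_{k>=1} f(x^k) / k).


For f(x) = x/(1 - x) we have
sum_{k>=1} f(x^k) / k = sum_{k>=1} (1/k) * x^k / (1 - x^k) = sum_{k, m >= 1} x^(k m) / k,
which after exponentiating simplifies to
PE(x/(1 - x)) = prod_{k>=1} 1 / (1 - x^k).
This is the generating function for the partition function p(n), so the coefficient of x^71 is p(71).
Computing p(71) by dynamic programming over parts 1, 2, ..., 71: p(71) = 4697205.

4697205


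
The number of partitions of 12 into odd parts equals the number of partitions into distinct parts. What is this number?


Computing partitions of 12 into odd parts (1, 3, 5, ...):
Using the generating function prod_{k>=0} 1/(1-x^(2k+1)),
the count is 15

15


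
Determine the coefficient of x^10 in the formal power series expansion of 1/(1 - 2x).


The geometric series identity gives 1/(1 - c x) = sum_{k>=0} c^k x^k, so the coefficient of x^k is c^k.
Here c = 2 and k = 10.
Computing: 2^10 = 1024

1024


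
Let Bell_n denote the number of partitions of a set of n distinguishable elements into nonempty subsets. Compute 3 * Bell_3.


Bell_3 can be computed from the Bell triangle or from Dobinski's identity Bell_n = (1/e) * sum_{k>=0} k^n / k!.
Computing Bell_3 = 5.
Then 3 * 5 = 15.

15


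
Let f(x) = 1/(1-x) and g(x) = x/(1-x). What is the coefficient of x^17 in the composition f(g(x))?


First simplify the composition: f(g(x)) = 1/(1 - x/(1-x)) = (1-x)/((1-x) - x) = (1-x)/(1-2x).
Now extract the coefficient. Write (1-x)/(1-2x) = 1/(1-2x) - x/(1-2x).
The coefficient of x^n in 1/(1-2x) is 2^n, and in x/(1-2x) is 2^(n-1) (for n >= 1).
So the coefficient of x^17 is 2^17 - 2^16 = 131072 - 65536 = 65536.

65536


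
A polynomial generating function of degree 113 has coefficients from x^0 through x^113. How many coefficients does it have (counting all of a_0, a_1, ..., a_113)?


A polynomial of degree 113 takes the form a_0 + a_1 x + ... + a_113 x^113.
The number of coefficients is 113 + 1 = 114.

114


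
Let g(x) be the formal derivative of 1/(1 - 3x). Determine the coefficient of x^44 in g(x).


Differentiate termwise: d/dx sum_{k>=0} 3^k x^k = sum_{k>=1} k 3^k x^(k-1) = sum_{j>=0} (j+1) 3^(j+1) x^j.
Equivalently, d/dx [1/(1 - 3x)] = 3/(1 - 3x)^2.
For j = 44: 45 * 3^45 = 45 * 2954312706550833698643 = 132944071794787516438935.

132944071794787516438935


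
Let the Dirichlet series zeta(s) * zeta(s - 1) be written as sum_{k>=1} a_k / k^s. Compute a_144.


Convolution gives a_k = sum_{d | k} d * 1 = sum_{d | k} d = sigma(k), the sum of positive divisors of k.
For k = 144, the divisors are 1, 2, 3, 4, 6, 8, 9, 12, 16, 18, 24, 36, 48, 72, 144, so
sigma(144) = 1 + 2 + 3 + 4 + 6 + 8 + 9 + 12 + 16 + 18 + 24 + 36 + 48 + 72 + 144 = 403.

403


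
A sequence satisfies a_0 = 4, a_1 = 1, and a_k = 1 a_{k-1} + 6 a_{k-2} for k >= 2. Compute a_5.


The characteristic equation is t^2 - 1 t - 6 = 0, with roots r_1 = 3 and r_2 = -2 (so c_1 = r_1 + r_2, c_2 = -r_1 r_2 as required).
One can use the closed form a_n = A r_1^n + B r_2^n, but direct iteration is more reliable:
a_0 = 4, a_1 = 1, a_2 = 25, a_3 = 31, a_4 = 181, a_5 = 367.
So a_5 = 367.

367


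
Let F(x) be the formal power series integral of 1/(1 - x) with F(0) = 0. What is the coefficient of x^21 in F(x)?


1/(1 - x) = sum_{k>=0} x^k. Integrating termwise and using F(0) = 0 gives
F(x) = sum_{k>=0} x^(k+1) / (k+1) = sum_{m>=1} x^m / m = -ln(1 - x).
So the coefficient of x^21 is 1/21 = 1/21.

1/21


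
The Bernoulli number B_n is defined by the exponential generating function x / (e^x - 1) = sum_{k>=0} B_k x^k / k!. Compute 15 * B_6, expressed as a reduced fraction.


Bernoulli numbers can also be computed recursively via B_0 = 1 and sum_{j=0}^{m} C(m+1, j) B_j = 0 for m >= 1. Odd-index Bernoulli numbers vanish for k >= 3.
Computing B_6 = 1/42, so 15 * B_6 = 15 * 1/42 = 5/14.

5/14


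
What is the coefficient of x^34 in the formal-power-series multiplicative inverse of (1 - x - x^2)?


Let the inverse be f(x) = sum_{k>=0} a_k x^k. From f(x) * (1 - x - x^2) = 1 and matching coefficients:
 x^0: a_0 = 1.
 x^1: a_1 - a_0 = 0, so a_1 = 1.
 x^k (k >= 2): a_k - a_{k-1} - a_{k-2} = 0, i.e. a_k = a_{k-1} + a_{k-2}.
This is the Fibonacci-type recurrence shifted so that a_0 = a_1 = 1.
Iterating: a_0=1, a_1=1, a_2=2, a_3=3, a_4=5, a_5=8, a_6=13, a_7=21, a_8=34, a_9=55, ...
a_34 = 9227465.

9227465


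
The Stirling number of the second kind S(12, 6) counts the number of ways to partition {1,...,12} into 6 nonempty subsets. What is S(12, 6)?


Using the explicit formula S(n,k) = (1/k!) sum_{j=0}^{k} (-1)^(k-j) C(k,j) j^n:
S(12, 6) = 1323652
Equivalently, S(n,k) is n! times the coefficient of x^n in the EGF (e^x - 1)^k / k!.

1323652


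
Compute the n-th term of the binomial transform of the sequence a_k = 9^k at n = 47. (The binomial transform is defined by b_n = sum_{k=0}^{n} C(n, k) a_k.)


With a_k = 9^k, b_n = sum_{k=0}^{n} C(n, k) 9^k = (1 + 9)^n by the binomial theorem.
For n = 47: (1 + 9)^47 = 10^47 = 100000000000000000000000000000000000000000000000.

100000000000000000000000000000000000000000000000


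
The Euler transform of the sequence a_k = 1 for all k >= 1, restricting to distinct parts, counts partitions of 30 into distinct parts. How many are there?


Partitions of 30 into distinct parts can be computed via generating function.
Product (1+x)(1+x^2)(1+x^3)...
The coefficient of x^30 = 296

296


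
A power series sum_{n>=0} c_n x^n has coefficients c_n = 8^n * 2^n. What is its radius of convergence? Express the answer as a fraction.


By the root test (Cauchy-Hadamard), the radius is R = 1 / limsup_n |c_n|^(1/n).
Here |c_n|^(1/n) = (8^n * 2^n)^(1/n) = 8 * 2 = 16 for all n.
So R = 1/16 = 1/16.

1/16


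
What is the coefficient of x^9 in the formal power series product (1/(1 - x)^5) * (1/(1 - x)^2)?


Combine the factors: (1/(1 - x)^5) * (1/(1 - x)^2) = 1/(1 - x)^7.
Then use 1/(1 - x)^r = sum_{k>=0} C(k + r - 1, r - 1) x^k with r = 7 and k = 9:
C(15, 6) = 5005.

5005


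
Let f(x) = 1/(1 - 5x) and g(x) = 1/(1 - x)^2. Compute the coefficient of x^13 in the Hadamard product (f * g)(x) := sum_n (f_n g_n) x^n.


f has coefficients f_k = 5^k. For g = 1/(1 - x)^2 the coefficient is g_k = C(k + 1, 1) = k + 1. The Hadamard coefficient is (f * g)_k = 5^k * (k + 1).
For k = 13: 5^13 * 14 = 1220703125 * 14 = 17089843750.

17089843750


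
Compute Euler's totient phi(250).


phi(n) counts integers in [1, n] coprime to n. Using the multiplicative formula phi(n) = n * prod_{p | n} (1 - 1/p):
250 = 2 * 5^3, so
phi(250) = 250 * (1 - 1/2) * (1 - 1/5) = 100.

100


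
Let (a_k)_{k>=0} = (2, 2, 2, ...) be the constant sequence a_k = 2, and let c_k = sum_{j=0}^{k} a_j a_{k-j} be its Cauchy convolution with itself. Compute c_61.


Since a_j = 2 for all j >= 0, the convolution sum becomes
c_k = sum_{j=0}^{k} 2 * 2 = 4 * (k + 1).
Equivalently, the generating function of (a_k) is 2/(1 - x) and its square is 4/(1 - x)^2 = sum_{k>=0} 4(k + 1) x^k.
For k = 61: 4 * 62 = 248.

248


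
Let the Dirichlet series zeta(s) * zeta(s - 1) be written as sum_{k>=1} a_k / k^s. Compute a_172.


Convolution gives a_k = sum_{d | k} d * 1 = sum_{d | k} d = sigma(k), the sum of positive divisors of k.
For k = 172, the divisors are 1, 2, 4, 43, 86, 172, so
sigma(172) = 1 + 2 + 4 + 43 + 86 + 172 = 308.

308


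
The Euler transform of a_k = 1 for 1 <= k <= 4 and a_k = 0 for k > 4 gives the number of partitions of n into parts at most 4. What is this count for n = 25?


Partitions of 25 into parts at most 4:
Using generating function (1-x)^(-1)(1-x^2)^(-1)...(1-x^4)^(-1),
the coefficient of x^25 = 185

185


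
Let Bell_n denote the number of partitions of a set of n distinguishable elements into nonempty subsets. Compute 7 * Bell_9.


Bell_9 can be computed from the Bell triangle or from Dobinski's identity Bell_n = (1/e) * sum_{k>=0} k^n / k!.
Computing Bell_9 = 21147.
Then 7 * 21147 = 148029.

148029


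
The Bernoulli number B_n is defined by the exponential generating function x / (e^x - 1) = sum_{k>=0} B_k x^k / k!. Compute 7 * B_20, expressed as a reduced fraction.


Bernoulli numbers can also be computed recursively via B_0 = 1 and sum_{j=0}^{m} C(m+1, j) B_j = 0 for m >= 1. Odd-index Bernoulli numbers vanish for k >= 3.
Computing B_20 = -174611/330, so 7 * B_20 = 7 * -174611/330 = -1222277/330.

-1222277/330


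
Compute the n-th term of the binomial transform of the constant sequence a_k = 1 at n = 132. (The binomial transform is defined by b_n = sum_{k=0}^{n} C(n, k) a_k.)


With a_k = 1 for all k, b_n = sum_{k=0}^{n} C(n, k) = 2^n by the binomial theorem.
For n = 132: 2^132 = 5444517870735015415413993718908291383296.

5444517870735015415413993718908291383296


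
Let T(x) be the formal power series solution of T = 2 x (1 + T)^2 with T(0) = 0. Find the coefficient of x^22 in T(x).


Apply the Lagrange inversion formula: if T = 2 x * phi(T) with phi(t) = (1 + t)^2, then [x^n] T = 2^n * (1/n) [t^(n-1)] phi(t)^n = 2^n * (1/n) [t^(n-1)] (1 + t)^(2n) = 2^n * (1/n) C(2n, n-1).
Using the identity C(2n, n-1) = C(2n, n) * n / (n+1), the unscaled factor equals C(2n, n) / (n+1) = C_n, the n-th Catalan number.
For n = 22: C_22 = C(44, 22) / 23 = 2104098963720/23 = 91482563640.
With the 2^22 = 4194304 factor, the coefficient is 4194304 * 91482563640 = 383705682605506560.

383705682605506560


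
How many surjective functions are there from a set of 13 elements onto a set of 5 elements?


By inclusion-exclusion on which target elements are missed, the number of surjections from an n-set onto a k-set is
surj(n, k) = sum_{j=0}^{k} (-1)^j C(k, j) (k - j)^n.
Equivalently surj(n, k) = k! * S(n, k), where S(n, k) is the Stirling number of the second kind.
For n = 13, k = 5:
S(13, 5) = 7508501, so
surj = 5! * 7508501 = 120 * 7508501 = 901020120.

901020120


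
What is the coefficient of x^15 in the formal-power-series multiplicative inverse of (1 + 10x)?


The inverse is 1/(1 + 10x). Apply the geometric identity 1/(1 - y) = sum_{k>=0} y^k with y = -10x:
1/(1 + 10x) = sum_{k>=0} (-10)^k x^k.
So the coefficient of x^15 is (-10)^15 = -1000000000000000.

-1000000000000000


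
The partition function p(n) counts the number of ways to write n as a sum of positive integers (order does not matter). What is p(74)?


Using the generating function prod_{k>=1} 1/(1-x^k), we compute p(74).
By dynamic programming over parts 1 through 74:
p(74) = 7089500

7089500


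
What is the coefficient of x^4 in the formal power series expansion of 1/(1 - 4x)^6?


The general identity 1/(1 - c x)^r = sum_{k>=0} c^k C(k + r - 1, r - 1) x^k follows by substituting y = c x into 1/(1 - y)^r = sum_{k>=0} C(k + r - 1, r - 1) y^k.
For c = 4, r = 6, k = 4:
4^4 * C(9, 5) = 256 * 126 = 32256.

32256


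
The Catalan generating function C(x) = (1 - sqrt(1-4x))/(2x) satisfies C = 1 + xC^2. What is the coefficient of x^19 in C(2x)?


Substituting x -> 2x scales the n-th coefficient by 2^n, so [x^19] C(2x) = 2^19 * C_19.
C_19 = C(2*19, 19)/(20) = 35345263800/20 = 1767263190.
So 2^19 * 1767263190 = 524288 * 1767263190 = 926554883358720.

926554883358720


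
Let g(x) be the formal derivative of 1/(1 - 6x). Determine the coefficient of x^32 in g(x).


Differentiate termwise: d/dx sum_{k>=0} 6^k x^k = sum_{k>=1} k 6^k x^(k-1) = sum_{j>=0} (j+1) 6^(j+1) x^j.
Equivalently, d/dx [1/(1 - 6x)] = 6/(1 - 6x)^2.
For j = 32: 33 * 6^33 = 33 * 47751966659678405306351616 = 1575814899769387375109603328.

1575814899769387375109603328


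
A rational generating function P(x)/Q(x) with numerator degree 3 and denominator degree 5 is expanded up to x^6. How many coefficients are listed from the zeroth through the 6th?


Expanding up to x^6 gives the coefficients for x^0, x^1, ..., x^6.
That is 6 + 1 = 7 coefficients in total.

7


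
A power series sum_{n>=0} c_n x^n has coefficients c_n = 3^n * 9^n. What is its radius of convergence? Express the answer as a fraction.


By the root test (Cauchy-Hadamard), the radius is R = 1 / limsup_n |c_n|^(1/n).
Here |c_n|^(1/n) = (3^n * 9^n)^(1/n) = 3 * 9 = 27 for all n.
So R = 1/27 = 1/27.

1/27


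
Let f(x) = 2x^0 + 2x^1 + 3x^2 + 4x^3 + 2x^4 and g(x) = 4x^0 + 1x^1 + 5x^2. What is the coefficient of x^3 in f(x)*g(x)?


Cauchy product at x^3:
2*5 + 3*1 + 4*4
= 29

29


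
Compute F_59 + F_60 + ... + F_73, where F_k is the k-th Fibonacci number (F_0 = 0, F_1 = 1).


Use the identity sum_{k=0}^{N} F_k = F_{N+2} - 1 (which follows from F_{k+2} - F_{k+1} = F_k). Then
sum_{k=59}^{73} F_k = (F_{75} - 1) - (F_{60} - 1) = F_{75} - F_{60}.
Computing: F_{75} = 2111485077978050, F_{60} = 1548008755920, so
Sum = 2111485077978050 - 1548008755920 = 2109937069222130.

2109937069222130


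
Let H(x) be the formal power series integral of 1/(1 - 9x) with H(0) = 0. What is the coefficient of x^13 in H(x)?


1/(1 - 9x) = sum_{k>=0} 9^k x^k. Integrating termwise with H(0) = 0:
H(x) = sum_{k>=0} 9^k x^(k+1) / (k+1) = sum_{m>=1} 9^(m-1) x^m / m.
For m = 13: 9^12/13 = 282429536481/13 = 282429536481/13.

282429536481/13


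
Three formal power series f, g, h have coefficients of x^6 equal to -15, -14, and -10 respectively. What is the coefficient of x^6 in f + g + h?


Series addition is componentwise:
-15 + -14 + -10
= -39

-39


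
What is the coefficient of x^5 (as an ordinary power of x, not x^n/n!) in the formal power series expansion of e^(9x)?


The exponential series is e^y = sum_{k>=0} y^k / k!. Substituting y = 9x gives
e^(9x) = sum_{k>=0} 9^k x^k / k!.
So the coefficient of x^n is a^n/n! with a = 9, n = 5:
9^5 / 5! = 59049/120 = 19683/40

19683/40


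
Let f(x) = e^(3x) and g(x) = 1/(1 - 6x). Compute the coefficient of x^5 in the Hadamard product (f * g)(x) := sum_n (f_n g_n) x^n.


Expanding: f_k = 3^k/k! (from e^(3x)) and g_k = 6^k (from 1/(1 - 6x)). So the Hadamard coefficient (f * g)_k = 3^k 6^k / k! = (18)^k / k!.
For k = 5: 18^5/5! = 1889568/120 = 78732/5.

78732/5


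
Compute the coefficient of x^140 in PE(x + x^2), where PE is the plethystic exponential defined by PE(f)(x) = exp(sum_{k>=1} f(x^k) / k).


With f(x) = x + x^2, the exponent is sum_{k>=1} (x^k + x^(2k)) / k = -ln(1 - x) - ln(1 - x^2). Exponentiating:
PE(x + x^2) = 1 / ((1 - x)(1 - x^2)).
This is the generating function for partitions of n into parts of size 1 or 2. The number of 2's can be any j in 0..70, and the rest are 1's, so
[x^140] = floor(140/2) + 1 = 71.

71


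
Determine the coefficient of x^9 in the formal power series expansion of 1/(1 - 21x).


The geometric series identity gives 1/(1 - c x) = sum_{k>=0} c^k x^k, so the coefficient of x^k is c^k.
Here c = 21 and k = 9.
Computing: 21^9 = 794280046581

794280046581


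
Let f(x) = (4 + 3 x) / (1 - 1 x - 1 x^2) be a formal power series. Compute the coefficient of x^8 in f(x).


Write f(x) = sum_{k>=0} a_k x^k. Multiplying both sides by 1 - 1 x - 1 x^2 gives
(1 - 1 x - 1 x^2) sum_{k>=0} a_k x^k = 4 + 3 x.
Matching coefficients:
 x^0: a_0 = 4
 x^1: a_1 - 1 a_0 = 3  =>  a_1 = 1*4 + 3 = 7
 x^k (k >= 2): a_k = 1 a_{k-1} + 1 a_{k-2}.
Iterating: a_2 = 11, a_3 = 18, a_4 = 29, a_5 = 47, a_6 = 76, a_7 = 123, a_8 = 199.
So the coefficient of x^8 is 199.

199
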